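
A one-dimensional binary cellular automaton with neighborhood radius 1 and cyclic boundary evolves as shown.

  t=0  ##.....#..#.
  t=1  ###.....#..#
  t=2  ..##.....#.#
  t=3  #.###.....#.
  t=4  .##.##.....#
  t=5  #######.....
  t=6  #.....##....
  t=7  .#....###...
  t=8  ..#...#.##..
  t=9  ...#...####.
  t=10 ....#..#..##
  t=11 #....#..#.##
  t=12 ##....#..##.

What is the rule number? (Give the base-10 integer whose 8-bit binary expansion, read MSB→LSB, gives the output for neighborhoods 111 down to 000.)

120

  [7] ### => .  t=1,i=0
  [6] ##. => #  t=0,i=1
  [5] #.# => #  t=0,i=11
  [4] #.. => #  t=0,i=2
  [3] .## => #  t=0,i=0
  [2] .#. => .  t=0,i=7
  [1] ..# => .  t=0,i=6
  [0] ... => .  t=0,i=3
  bits 01111000 = 120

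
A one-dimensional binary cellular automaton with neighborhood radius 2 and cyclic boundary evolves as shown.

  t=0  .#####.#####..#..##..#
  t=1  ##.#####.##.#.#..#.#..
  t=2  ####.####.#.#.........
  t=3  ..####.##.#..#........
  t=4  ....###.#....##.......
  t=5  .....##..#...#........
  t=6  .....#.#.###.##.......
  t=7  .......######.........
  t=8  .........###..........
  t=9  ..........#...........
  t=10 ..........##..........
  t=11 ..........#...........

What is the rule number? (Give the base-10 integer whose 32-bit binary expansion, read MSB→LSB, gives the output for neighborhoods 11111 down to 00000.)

3936512336

  ##### -> #   bit 31 = 1  t=0,i=3
  ####. -> #   bit 30 = 1  t=0,i=4
  ###.# -> #   bit 29 = 1  t=0,i=5
  ###.. -> .   bit 28 = 0  t=0,i=11
  ##.## -> #   bit 27 = 1  t=0,i=6
  ##.#. -> .   bit 26 = 0  t=1,i=11
  ##..# -> #   bit 25 = 1  t=0,i=12
  ##... -> .   bit 24 = 0  t=4,i=15
  #.### -> #   bit 23 = 1  t=0,i=1
  #.##. -> .   bit 22 = 0  t=1,i=9
  #.#.# -> #   bit 21 = 1  t=1,i=12
  #.#.. -> .   bit 20 = 0  t=1,i=14
  #..## -> .   bit 19 = 0  t=0,i=16
  #..#. -> .   bit 18 = 0  t=0,i=13
  #...# -> #   bit 17 = 1  t=5,i=11
  #.... -> .   bit 16 = 0  t=2,i=14
  .#### -> .   bit 15 = 0  t=0,i=2
  .###. -> #   bit 14 = 1  t=4,i=5
  .##.# -> #   bit 13 = 1  t=1,i=1
  .##.. -> .   bit 12 = 0  t=0,i=18
  .#.## -> #   bit 11 = 1  t=0,i=0
  .#.#. -> .   bit 10 = 0  t=1,i=13
  .#..# -> .   bit 9 = 0  t=0,i=15
  .#... -> #   bit 8 = 1  t=2,i=13
  ..### -> .   bit 7 = 0  t=2,i=0
  ..##. -> #   bit 6 = 1  t=0,i=17
  ..#.# -> .   bit 5 = 0  t=0,i=21
  ..#.. -> #   bit 4 = 1  t=0,i=14
  ...## -> .   bit 3 = 0  t=2,i=21
  ...#. -> .   bit 2 = 0  t=5,i=12
  ....# -> .   bit 1 = 0  t=2,i=20
  ..... -> .   bit 0 = 0  t=2,i=15
  bits 11101010101000100110100101010000 = 3936512336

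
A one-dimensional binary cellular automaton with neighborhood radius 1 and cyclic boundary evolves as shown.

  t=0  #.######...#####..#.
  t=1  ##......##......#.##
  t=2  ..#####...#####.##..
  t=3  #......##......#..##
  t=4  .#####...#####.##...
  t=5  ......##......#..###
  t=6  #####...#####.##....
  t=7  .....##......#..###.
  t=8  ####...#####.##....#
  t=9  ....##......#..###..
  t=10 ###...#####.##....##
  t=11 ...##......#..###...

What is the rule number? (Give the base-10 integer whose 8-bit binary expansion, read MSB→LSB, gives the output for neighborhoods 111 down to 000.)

53

  [7] ### => .  t=0,i=3
  [6] ##. => .  t=0,i=7
  [5] #.# => #  t=0,i=1
  [4] #.. => #  t=0,i=8
  [3] .## => .  t=0,i=2
  [2] .#. => #  t=0,i=0
  [1] ..# => .  t=0,i=10
  [0] ... => #  t=0,i=9
  bits 00110101 = 53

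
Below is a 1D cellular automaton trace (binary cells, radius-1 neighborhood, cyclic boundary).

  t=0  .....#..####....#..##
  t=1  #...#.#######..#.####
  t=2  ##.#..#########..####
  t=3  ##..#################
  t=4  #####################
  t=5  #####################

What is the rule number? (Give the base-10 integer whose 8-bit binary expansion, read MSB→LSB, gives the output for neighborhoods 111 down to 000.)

  ### -> #   bit 7 = 1  t=0,i=9
  ##. -> #   bit 6 = 1  t=0,i=11
  #.# -> .   bit 5 = 0  t=1,i=5
  #.. -> #   bit 4 = 1  t=0,i=0
  .## -> #   bit 3 = 1  t=0,i=8
  .#. -> .   bit 2 = 0  t=0,i=5
  ..# -> #   bit 1 = 1  t=0,i=4
  ... -> .   bit 0 = 0  t=0,i=1
  bits 11011010 = 218

218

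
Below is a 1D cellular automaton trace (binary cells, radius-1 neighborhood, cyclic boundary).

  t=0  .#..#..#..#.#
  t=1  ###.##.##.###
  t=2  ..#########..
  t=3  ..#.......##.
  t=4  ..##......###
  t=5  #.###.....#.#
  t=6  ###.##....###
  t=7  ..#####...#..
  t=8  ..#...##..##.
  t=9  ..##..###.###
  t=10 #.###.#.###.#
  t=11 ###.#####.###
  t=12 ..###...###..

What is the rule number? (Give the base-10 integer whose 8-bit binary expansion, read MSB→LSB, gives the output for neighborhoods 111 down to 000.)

  ###|.  b7=0 t=1,i=0
  ##.|#  b6=1 t=1,i=2
  #.#|#  b5=1 t=0,i=0
  #..|#  b4=1 t=0,i=2
  .##|#  b3=1 t=1,i=4
  .#.|#  b2=1 t=0,i=1
  ..#|.  b1=0 t=0,i=3
  ...|.  b0=0 t=2,i=0
  bits 01111100 = 124

124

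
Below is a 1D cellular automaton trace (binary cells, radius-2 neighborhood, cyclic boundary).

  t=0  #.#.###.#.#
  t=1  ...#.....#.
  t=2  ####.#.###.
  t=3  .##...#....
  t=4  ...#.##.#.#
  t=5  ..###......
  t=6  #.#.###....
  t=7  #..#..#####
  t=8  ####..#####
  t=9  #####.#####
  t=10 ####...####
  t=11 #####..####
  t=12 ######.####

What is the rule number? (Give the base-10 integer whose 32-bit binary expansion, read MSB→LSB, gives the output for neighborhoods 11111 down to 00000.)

  #####|#  b31=1 t=7,i=8
  ####.|#  b30=1 t=2,i=2
  ###.#|.  b29=0 t=0,i=6
  ###..|#  b28=1 t=5,i=4
  ##.##|.  b27=0 t=2,i=10
  ##.#.|.  b26=0 t=0,i=1
  ##..#|#  b25=1 t=7,i=1
  ##...|#  b24=1 t=3,i=3
  #.###|.  b23=0 t=0,i=4
  #.##.|.  b22=0 t=0,i=10
  #.#.#|.  b21=0 t=0,i=2
  #.#..|.  b20=0 t=4,i=10
  #..##|.  b19=0 t=7,i=5
  #..#.|#  b18=1 t=7,i=2
  #...#|.  b17=0 t=3,i=4
  #....|#  b16=1 t=1,i=0
  .####|#  b15=1 t=2,i=1
  .###.|.  b14=0 t=0,i=5
  .##.#|.  b13=0 t=0,i=0
  .##..|.  b12=0 t=3,i=2
  .#.##|#  b11=1 t=0,i=3
  .#.#.|.  b10=0 t=4,i=9
  .#..#|.  b9=0 t=7,i=4
  .#...|.  b8=0 t=1,i=4
  ..###|#  b7=1 t=5,i=2
  ..##.|.  b6=0 t=3,i=1
  ..#.#|#  b5=1 t=4,i=3
  ..#..|#  b4=1 t=1,i=3
  ...##|.  b3=0 t=3,i=0
  ...#.|#  b2=1 t=1,i=2
  ....#|#  b1=1 t=1,i=1
  .....|.  b0=0 t=1,i=6
  bits 11010011000001011000100010110110 = 3540355254

3540355254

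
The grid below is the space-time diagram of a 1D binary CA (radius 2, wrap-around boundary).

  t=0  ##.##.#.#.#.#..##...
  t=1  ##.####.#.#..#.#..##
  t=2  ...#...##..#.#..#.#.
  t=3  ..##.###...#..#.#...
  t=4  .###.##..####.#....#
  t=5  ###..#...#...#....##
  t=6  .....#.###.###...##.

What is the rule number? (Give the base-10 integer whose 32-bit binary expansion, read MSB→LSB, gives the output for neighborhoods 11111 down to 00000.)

81947389

  ##### -> .   bit 31 = 0  t=5,i=0
  ####. -> .   bit 30 = 0  t=1,i=0
  ###.# -> .   bit 29 = 0  t=1,i=1
  ###.. -> .   bit 28 = 0  t=3,i=7
  ##.## -> .   bit 27 = 0  t=0,i=2
  ##.#. -> #   bit 26 = 1  t=0,i=5
  ##..# -> .   bit 25 = 0  t=2,i=9
  ##... -> .   bit 24 = 0  t=0,i=17
  #.### -> #   bit 23 = 1  t=1,i=3
  #.##. -> #   bit 22 = 1  t=0,i=3
  #.#.# -> #   bit 21 = 1  t=0,i=6
  #.#.. -> .   bit 20 = 0  t=0,i=12
  #..## -> .   bit 19 = 0  t=0,i=14
  #..#. -> .   bit 18 = 0  t=1,i=12
  #...# -> #   bit 17 = 1  t=0,i=18
  #.... -> .   bit 16 = 0  t=2,i=0
  .#### -> .   bit 15 = 0  t=1,i=4
  .###. -> #   bit 14 = 1  t=3,i=6
  .##.# -> #   bit 13 = 1  t=0,i=1
  .##.. -> .   bit 12 = 0  t=0,i=16
  .#.## -> #   bit 11 = 1  t=4,i=0
  .#.#. -> .   bit 10 = 0  t=0,i=7
  .#..# -> #   bit 9 = 1  t=0,i=13
  .#... -> .   bit 8 = 0  t=2,i=4
  ..### -> #   bit 7 = 1  t=1,i=18
  ..##. -> #   bit 6 = 1  t=0,i=0
  ..#.# -> #   bit 5 = 1  t=1,i=13
  ..#.. -> #   bit 4 = 1  t=2,i=3
  ...## -> #   bit 3 = 1  t=0,i=19
  ...#. -> #   bit 2 = 1  t=2,i=2
  ....# -> .   bit 1 = 0  t=2,i=1
  ..... -> #   bit 0 = 1  t=3,i=19
  bits 00000100111000100110101011111101 = 81947389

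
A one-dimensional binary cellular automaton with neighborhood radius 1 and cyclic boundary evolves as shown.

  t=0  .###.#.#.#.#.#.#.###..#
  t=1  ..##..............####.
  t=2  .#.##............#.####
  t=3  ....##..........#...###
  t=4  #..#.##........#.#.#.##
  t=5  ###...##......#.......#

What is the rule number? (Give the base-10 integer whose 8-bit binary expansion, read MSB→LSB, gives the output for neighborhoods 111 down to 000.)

  ### -> #   bit 7 = 1  t=0,i=2
  ##. -> #   bit 6 = 1  t=0,i=3
  #.# -> .   bit 5 = 0  t=0,i=0
  #.. -> #   bit 4 = 1  t=0,i=20
  .## -> .   bit 3 = 0  t=0,i=1
  .#. -> .   bit 2 = 0  t=0,i=5
  ..# -> #   bit 1 = 1  t=0,i=21
  ... -> .   bit 0 = 0  t=1,i=0
  bits 11010010 = 210

210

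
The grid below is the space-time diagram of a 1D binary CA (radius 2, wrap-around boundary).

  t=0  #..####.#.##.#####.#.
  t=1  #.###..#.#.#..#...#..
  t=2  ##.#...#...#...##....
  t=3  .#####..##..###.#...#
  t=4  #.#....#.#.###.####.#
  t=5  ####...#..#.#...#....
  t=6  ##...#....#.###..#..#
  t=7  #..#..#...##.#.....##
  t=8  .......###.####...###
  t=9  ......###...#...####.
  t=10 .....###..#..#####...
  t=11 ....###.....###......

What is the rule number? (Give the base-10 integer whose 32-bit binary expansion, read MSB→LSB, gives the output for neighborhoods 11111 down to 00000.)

  #####|.  b31=0 t=0,i=15
  ####.|.  b30=0 t=0,i=5
  ###.#|.  b29=0 t=0,i=6
  ###..|.  b28=0 t=1,i=4
  ##.##|.  b27=0 t=0,i=12
  ##.#.|#  b26=1 t=0,i=7
  ##..#|.  b25=0 t=1,i=5
  ##...|.  b24=0 t=2,i=17
  #.###|.  b23=0 t=0,i=13
  #.##.|.  b22=0 t=0,i=10
  #.#.#|.  b21=0 t=0,i=8
  #.#..|#  b20=1 t=0,i=0
  #..##|#  b19=1 t=0,i=2
  #..#.|.  b18=0 t=1,i=6
  #...#|#  b17=1 t=1,i=16
  #....|.  b16=0 t=2,i=18
  .####|#  b15=1 t=0,i=4
  .###.|#  b14=1 t=1,i=3
  .##.#|#  b13=1 t=0,i=11
  .##..|#  b12=1 t=2,i=16
  .#.##|#  b11=1 t=0,i=9
  .#.#.|.  b10=0 t=0,i=20
  .#..#|.  b9=0 t=0,i=1
  .#...|#  b8=1 t=1,i=15
  ..###|#  b7=1 t=0,i=3
  ..##.|.  b6=0 t=2,i=0
  ..#.#|#  b5=1 t=1,i=0
  ..#..|.  b4=0 t=1,i=14
  ...##|#  b3=1 t=2,i=14
  ...#.|.  b2=0 t=1,i=17
  ....#|.  b1=0 t=2,i=19
  .....|.  b0=0 t=7,i=16
  bits 00000100000110101111100110101000 = 68876712

68876712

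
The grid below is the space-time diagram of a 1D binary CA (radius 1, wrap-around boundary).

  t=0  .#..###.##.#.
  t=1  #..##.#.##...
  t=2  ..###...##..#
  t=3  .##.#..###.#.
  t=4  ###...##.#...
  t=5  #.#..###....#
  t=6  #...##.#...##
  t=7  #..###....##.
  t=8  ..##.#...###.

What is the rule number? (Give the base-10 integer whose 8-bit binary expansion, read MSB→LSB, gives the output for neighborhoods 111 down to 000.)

  ### -> .   bit 7 = 0  t=0,i=5
  ##. -> #   bit 6 = 1  t=0,i=6
  #.# -> .   bit 5 = 0  t=0,i=7
  #.. -> .   bit 4 = 0  t=0,i=2
  .## -> #   bit 3 = 1  t=0,i=4
  .#. -> .   bit 2 = 0  t=0,i=1
  ..# -> #   bit 1 = 1  t=0,i=0
  ... -> .   bit 0 = 0  t=1,i=11
  bits 01001010 = 74

74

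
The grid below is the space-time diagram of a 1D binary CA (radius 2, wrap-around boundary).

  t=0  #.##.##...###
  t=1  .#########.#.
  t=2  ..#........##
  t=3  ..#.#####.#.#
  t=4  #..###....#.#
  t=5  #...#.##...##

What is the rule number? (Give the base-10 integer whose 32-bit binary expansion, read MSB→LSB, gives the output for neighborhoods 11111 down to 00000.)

166984217

  ##### -> .   bit 31 = 0  t=1,i=3
  ####. -> .   bit 30 = 0  t=0,i=12
  ###.# -> .   bit 29 = 0  t=0,i=0
  ###.. -> .   bit 28 = 0  t=4,i=5
  ##.## -> #   bit 27 = 1  t=0,i=1
  ##.#. -> .   bit 26 = 0  t=1,i=10
  ##..# -> .   bit 25 = 0  t=2,i=0
  ##... -> #   bit 24 = 1  t=0,i=7
  #.### -> #   bit 23 = 1  t=3,i=4
  #.##. -> #   bit 22 = 1  t=0,i=2
  #.#.# -> #   bit 21 = 1  t=3,i=10
  #.#.. -> #   bit 20 = 1  t=1,i=11
  #..## -> .   bit 19 = 0  t=1,i=0
  #..#. -> .   bit 18 = 0  t=2,i=1
  #...# -> #   bit 17 = 1  t=0,i=8
  #.... -> #   bit 16 = 1  t=2,i=4
  .#### -> #   bit 15 = 1  t=0,i=11
  .###. -> #   bit 14 = 1  t=4,i=4
  .##.# -> #   bit 13 = 1  t=0,i=3
  .##.. -> #   bit 12 = 1  t=0,i=6
  .#.## -> #   bit 11 = 1  t=3,i=3
  .#.#. -> .   bit 10 = 0  t=3,i=11
  .#..# -> #   bit 9 = 1  t=1,i=12
  .#... -> .   bit 8 = 0  t=2,i=3
  ..### -> .   bit 7 = 0  t=0,i=10
  ..##. -> .   bit 6 = 0  t=2,i=11
  ..#.# -> .   bit 5 = 0  t=3,i=2
  ..#.. -> #   bit 4 = 1  t=2,i=2
  ...## -> #   bit 3 = 1  t=0,i=9
  ...#. -> .   bit 2 = 0  t=4,i=9
  ....# -> .   bit 1 = 0  t=2,i=9
  ..... -> #   bit 0 = 1  t=2,i=5
  bits 00001001111100111111101000011001 = 166984217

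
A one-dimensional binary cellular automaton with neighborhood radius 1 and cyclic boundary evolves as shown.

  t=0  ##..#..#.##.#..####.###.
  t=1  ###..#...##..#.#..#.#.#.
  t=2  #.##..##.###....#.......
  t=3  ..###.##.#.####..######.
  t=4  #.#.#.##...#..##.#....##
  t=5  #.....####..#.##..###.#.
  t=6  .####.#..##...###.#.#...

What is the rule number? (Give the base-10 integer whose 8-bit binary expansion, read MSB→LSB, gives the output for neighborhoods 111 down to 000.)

89

  ###|.  b7=0 t=0,i=16
  ##.|#  b6=1 t=0,i=1
  #.#|.  b5=0 t=0,i=8
  #..|#  b4=1 t=0,i=2
  .##|#  b3=1 t=0,i=0
  .#.|.  b2=0 t=0,i=4
  ..#|.  b1=0 t=0,i=3
  ...|#  b0=1 t=1,i=7
  bits 01011001 = 89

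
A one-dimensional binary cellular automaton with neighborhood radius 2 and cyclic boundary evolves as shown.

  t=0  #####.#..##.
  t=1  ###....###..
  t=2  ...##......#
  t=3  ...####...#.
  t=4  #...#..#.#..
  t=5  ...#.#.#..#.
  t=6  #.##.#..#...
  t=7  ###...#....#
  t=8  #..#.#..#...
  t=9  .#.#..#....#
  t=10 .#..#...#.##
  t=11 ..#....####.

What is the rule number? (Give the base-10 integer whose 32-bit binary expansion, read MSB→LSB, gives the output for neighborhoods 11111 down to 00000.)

  [31] ##### => #  t=0,i=2
  [30] ####. => .  t=0,i=3
  [29] ###.# => .  t=0,i=4
  [28] ###.. => .  t=1,i=2
  [27] ##.## => .  t=0,i=11
  [26] ##.#. => .  t=0,i=5
  [25] ##..# => .  t=1,i=10
  [24] ##... => #  t=1,i=3
  [23] #.### => #  t=0,i=0
  [22] #.##. => #  t=6,i=2
  [21] #.#.# => #  t=5,i=5
  [20] #.#.. => .  t=0,i=6
  [19] #..## => #  t=0,i=8
  [18] #..#. => .  t=4,i=6
  [17] #...# => .  t=2,i=1
  [16] #.... => #  t=1,i=4
  [15] .#### => #  t=0,i=1
  [14] .###. => .  t=1,i=1
  [13] .##.# => .  t=0,i=10
  [12] .##.. => #  t=2,i=4
  [11] .#.## => #  t=6,i=1
  [10] .#.#. => .  t=4,i=8
  [9] .#..# => #  t=0,i=7
  [8] .#... => .  t=2,i=0
  [7] ..### => .  t=1,i=0
  [6] ..##. => #  t=0,i=9
  [5] ..#.# => #  t=4,i=7
  [4] ..#.. => .  t=2,i=11
  [3] ...## => .  t=1,i=6
  [2] ...#. => #  t=2,i=10
  [1] ....# => .  t=1,i=5
  [0] ..... => .  t=2,i=7
  bits 10000001111010011001101001100100 = 2179570276

2179570276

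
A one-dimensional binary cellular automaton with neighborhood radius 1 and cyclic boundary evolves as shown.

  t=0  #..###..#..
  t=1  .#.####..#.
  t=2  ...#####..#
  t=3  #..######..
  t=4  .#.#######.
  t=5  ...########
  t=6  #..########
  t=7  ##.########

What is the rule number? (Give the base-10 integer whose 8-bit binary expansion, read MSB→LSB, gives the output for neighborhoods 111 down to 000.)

  ### -> #   bit 7 = 1  t=0,i=4
  ##. -> #   bit 6 = 1  t=0,i=5
  #.# -> .   bit 5 = 0  t=1,i=2
  #.. -> #   bit 4 = 1  t=0,i=1
  .## -> #   bit 3 = 1  t=0,i=3
  .#. -> .   bit 2 = 0  t=0,i=0
  ..# -> .   bit 1 = 0  t=0,i=2
  ... -> .   bit 0 = 0  t=2,i=1
  bits 11011000 = 216

216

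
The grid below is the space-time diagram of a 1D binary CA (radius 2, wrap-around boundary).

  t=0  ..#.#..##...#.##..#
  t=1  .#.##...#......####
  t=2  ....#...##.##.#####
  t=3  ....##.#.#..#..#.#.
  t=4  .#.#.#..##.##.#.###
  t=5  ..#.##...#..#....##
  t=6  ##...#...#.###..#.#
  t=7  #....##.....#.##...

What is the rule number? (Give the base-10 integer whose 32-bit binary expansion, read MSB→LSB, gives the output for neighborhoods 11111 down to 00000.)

  #####|.  b31=0 t=2,i=16
  ####.|#  b30=1 t=1,i=17
  ###.#|#  b29=1 t=1,i=18
  ###..|.  b28=0 t=2,i=18
  ##.##|.  b27=0 t=2,i=10
  ##.#.|.  b26=0 t=1,i=0
  ##..#|#  b25=1 t=0,i=16
  ##...|.  b24=0 t=0,i=9
  #.###|.  b23=0 t=2,i=14
  #.##.|.  b22=0 t=0,i=14
  #.#.#|.  b21=0 t=1,i=1
  #.#..|#  b20=1 t=0,i=4
  #..##|.  b19=0 t=0,i=6
  #..#.|#  b18=1 t=0,i=1
  #...#|.  b17=0 t=0,i=10
  #....|.  b16=0 t=1,i=10
  .####|#  b15=1 t=1,i=16
  .###.|#  b14=1 t=4,i=17
  .##.#|#  b13=1 t=2,i=9
  .##..|#  b12=1 t=0,i=8
  .#.##|.  b11=0 t=0,i=13
  .#.#.|#  b10=1 t=0,i=3
  .#..#|.  b9=0 t=0,i=0
  .#...|#  b8=1 t=1,i=9
  ..###|#  b7=1 t=1,i=15
  ..##.|.  b6=0 t=0,i=7
  ..#.#|.  b5=0 t=0,i=2
  ..#..|#  b4=1 t=0,i=18
  ...##|#  b3=1 t=1,i=14
  ...#.|.  b2=0 t=0,i=11
  ....#|.  b1=0 t=1,i=13
  .....|#  b0=1 t=1,i=11
  bits 01100010000101001111010110011001 = 1645540761

1645540761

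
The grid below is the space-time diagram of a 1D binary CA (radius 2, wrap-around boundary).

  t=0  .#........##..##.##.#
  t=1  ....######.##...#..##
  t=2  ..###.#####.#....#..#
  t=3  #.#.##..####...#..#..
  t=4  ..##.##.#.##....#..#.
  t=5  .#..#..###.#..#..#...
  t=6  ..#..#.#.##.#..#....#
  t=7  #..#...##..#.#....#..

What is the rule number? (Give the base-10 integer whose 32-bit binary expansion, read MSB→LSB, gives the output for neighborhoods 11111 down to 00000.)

4263516811

  ##### -> #   bit 31 = 1  t=1,i=6
  ####. -> #   bit 30 = 1  t=1,i=8
  ###.# -> #   bit 29 = 1  t=1,i=9
  ###.. -> #   bit 28 = 1  t=3,i=11
  ##.## -> #   bit 27 = 1  t=0,i=16
  ##.#. -> #   bit 26 = 1  t=0,i=19
  ##..# -> #   bit 25 = 1  t=0,i=12
  ##... -> .   bit 24 = 0  t=1,i=0
  #.### -> .   bit 23 = 0  t=2,i=6
  #.##. -> .   bit 22 = 0  t=0,i=17
  #.#.# -> #   bit 21 = 1  t=0,i=20
  #.#.. -> .   bit 20 = 0  t=0,i=1
  #..## -> .   bit 19 = 0  t=0,i=13
  #..#. -> .   bit 18 = 0  t=2,i=19
  #...# -> .   bit 17 = 0  t=1,i=14
  #.... -> .   bit 16 = 0  t=0,i=3
  .#### -> .   bit 15 = 0  t=1,i=5
  .###. -> .   bit 14 = 0  t=2,i=3
  .##.# -> .   bit 13 = 0  t=0,i=15
  .##.. -> #   bit 12 = 1  t=0,i=11
  .#.## -> #   bit 11 = 1  t=3,i=3
  .#.#. -> .   bit 10 = 0  t=0,i=0
  .#..# -> #   bit 9 = 1  t=1,i=17
  .#... -> .   bit 8 = 0  t=0,i=2
  ..### -> #   bit 7 = 1  t=1,i=4
  ..##. -> .   bit 6 = 0  t=0,i=10
  ..#.# -> .   bit 5 = 0  t=3,i=0
  ..#.. -> .   bit 4 = 0  t=1,i=16
  ...## -> #   bit 3 = 1  t=0,i=9
  ...#. -> .   bit 2 = 0  t=1,i=15
  ....# -> #   bit 1 = 1  t=0,i=8
  ..... -> #   bit 0 = 1  t=0,i=4
  bits 11111110001000000001101010001011 = 4263516811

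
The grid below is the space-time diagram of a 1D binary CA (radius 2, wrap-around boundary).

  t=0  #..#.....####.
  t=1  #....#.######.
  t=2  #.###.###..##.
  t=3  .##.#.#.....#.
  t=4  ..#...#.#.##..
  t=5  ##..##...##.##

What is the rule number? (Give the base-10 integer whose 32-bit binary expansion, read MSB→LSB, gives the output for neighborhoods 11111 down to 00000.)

  nb #####: next=.  (t=1,i=9, bit31=0)
  nb ####.: next=#  (t=0,i=11, bit30=1)
  nb ###.#: next=#  (t=0,i=12, bit29=1)
  nb ###..: next=.  (t=2,i=8, bit28=0)
  nb ##.##: next=.  (t=2,i=5, bit27=0)
  nb ##.#.: next=.  (t=0,i=13, bit26=0)
  nb ##..#: next=.  (t=2,i=9, bit25=0)
  nb ##...: next=#  (t=4,i=12, bit24=1)
  nb #.###: next=#  (t=1,i=7, bit23=1)
  nb #.##.: next=#  (t=4,i=10, bit22=1)
  nb #.#.#: next=.  (t=2,i=0, bit21=0)
  nb #.#..: next=#  (t=0,i=0, bit20=1)
  nb #..##: next=.  (t=2,i=10, bit19=0)
  nb #..#.: next=.  (t=0,i=2, bit18=0)
  nb #...#: next=#  (t=4,i=4, bit17=1)
  nb #....: next=#  (t=0,i=5, bit16=1)
  nb .####: next=#  (t=0,i=10, bit15=1)
  nb .###.: next=.  (t=2,i=3, bit14=0)
  nb .##.#: next=#  (t=2,i=12, bit13=1)
  nb .##..: next=.  (t=4,i=11, bit12=0)
  nb .#.##: next=#  (t=1,i=6, bit11=1)
  nb .#.#.: next=.  (t=3,i=5, bit10=0)
  nb .#..#: next=.  (t=0,i=1, bit9=0)
  nb .#...: next=.  (t=0,i=4, bit8=0)
  nb ..###: next=#  (t=0,i=9, bit7=1)
  nb ..##.: next=.  (t=2,i=11, bit6=0)
  nb ..#.#: next=.  (t=1,i=5, bit5=0)
  nb ..#..: next=.  (t=0,i=3, bit4=0)
  nb ...##: next=#  (t=0,i=8, bit3=1)
  nb ...#.: next=#  (t=1,i=4, bit2=1)
  nb ....#: next=#  (t=0,i=7, bit1=1)
  nb .....: next=.  (t=0,i=6, bit0=0)
  bits 01100001110100111010100010001110 = 1641261198

1641261198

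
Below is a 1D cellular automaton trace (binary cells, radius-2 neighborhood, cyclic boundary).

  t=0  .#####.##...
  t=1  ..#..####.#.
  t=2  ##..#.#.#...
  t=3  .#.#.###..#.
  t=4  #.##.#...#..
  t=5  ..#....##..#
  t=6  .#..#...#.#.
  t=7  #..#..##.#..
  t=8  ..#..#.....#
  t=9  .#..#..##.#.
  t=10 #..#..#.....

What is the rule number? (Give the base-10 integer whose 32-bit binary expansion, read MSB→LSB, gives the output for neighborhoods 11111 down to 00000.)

686789637

  ##### -> .   bit 31 = 0  t=0,i=3
  ####. -> .   bit 30 = 0  t=0,i=4
  ###.# -> #   bit 29 = 1  t=0,i=5
  ###.. -> .   bit 28 = 0  t=3,i=7
  ##.## -> #   bit 27 = 1  t=0,i=6
  ##.#. -> .   bit 26 = 0  t=1,i=9
  ##..# -> .   bit 25 = 0  t=2,i=2
  ##... -> .   bit 24 = 0  t=0,i=9
  #.### -> #   bit 23 = 1  t=3,i=5
  #.##. -> #   bit 22 = 1  t=0,i=7
  #.#.# -> #   bit 21 = 1  t=2,i=6
  #.#.. -> .   bit 20 = 0  t=1,i=10
  #..## -> #   bit 19 = 1  t=1,i=4
  #..#. -> #   bit 18 = 1  t=2,i=3
  #...# -> #   bit 17 = 1  t=1,i=0
  #.... -> #   bit 16 = 1  t=0,i=10
  .#### -> #   bit 15 = 1  t=0,i=2
  .###. -> .   bit 14 = 0  t=3,i=6
  .##.# -> .   bit 13 = 0  t=4,i=3
  .##.. -> #   bit 12 = 1  t=0,i=8
  .#.## -> .   bit 11 = 0  t=3,i=4
  .#.#. -> #   bit 10 = 1  t=2,i=5
  .#..# -> .   bit 9 = 0  t=1,i=3
  .#... -> .   bit 8 = 0  t=1,i=11
  ..### -> .   bit 7 = 0  t=0,i=1
  ..##. -> .   bit 6 = 0  t=2,i=0
  ..#.# -> .   bit 5 = 0  t=2,i=4
  ..#.. -> .   bit 4 = 0  t=1,i=2
  ...## -> .   bit 3 = 0  t=0,i=0
  ...#. -> #   bit 2 = 1  t=1,i=1
  ....# -> .   bit 1 = 0  t=0,i=11
  ..... -> #   bit 0 = 1  t=8,i=8
  bits 00101000111011111001010000000101 = 686789637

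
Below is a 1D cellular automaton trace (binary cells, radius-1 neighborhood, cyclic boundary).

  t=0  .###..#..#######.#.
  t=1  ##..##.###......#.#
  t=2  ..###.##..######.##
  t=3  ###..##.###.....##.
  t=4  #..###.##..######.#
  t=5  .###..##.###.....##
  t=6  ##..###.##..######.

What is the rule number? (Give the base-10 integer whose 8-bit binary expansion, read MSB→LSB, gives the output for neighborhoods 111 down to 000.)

59

  [7] ### => .  t=0,i=2
  [6] ##. => .  t=0,i=3
  [5] #.# => #  t=0,i=16
  [4] #.. => #  t=0,i=4
  [3] .## => #  t=0,i=1
  [2] .#. => .  t=0,i=6
  [1] ..# => #  t=0,i=0
  [0] ... => #  t=1,i=11
  bits 00111011 = 59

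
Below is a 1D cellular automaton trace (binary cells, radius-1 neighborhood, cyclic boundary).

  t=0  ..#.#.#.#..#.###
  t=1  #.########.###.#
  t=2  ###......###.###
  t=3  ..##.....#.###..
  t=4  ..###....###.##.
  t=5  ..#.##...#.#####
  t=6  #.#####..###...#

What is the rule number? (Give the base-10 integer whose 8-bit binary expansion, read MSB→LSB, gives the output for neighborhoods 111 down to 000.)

124

  [7] ### => .  t=0,i=14
  [6] ##. => #  t=0,i=15
  [5] #.# => #  t=0,i=3
  [4] #.. => #  t=0,i=0
  [3] .## => #  t=0,i=13
  [2] .#. => #  t=0,i=2
  [1] ..# => .  t=0,i=1
  [0] ... => .  t=2,i=4
  bits 01111100 = 124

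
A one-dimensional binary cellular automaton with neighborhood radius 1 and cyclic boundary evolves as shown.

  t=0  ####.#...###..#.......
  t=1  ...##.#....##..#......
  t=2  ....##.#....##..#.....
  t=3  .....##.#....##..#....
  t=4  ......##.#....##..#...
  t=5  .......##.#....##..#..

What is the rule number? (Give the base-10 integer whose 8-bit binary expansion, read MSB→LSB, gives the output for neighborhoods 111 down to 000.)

  ### -> .   bit 7 = 0  t=0,i=1
  ##. -> #   bit 6 = 1  t=0,i=3
  #.# -> #   bit 5 = 1  t=0,i=4
  #.. -> #   bit 4 = 1  t=0,i=6
  .## -> .   bit 3 = 0  t=0,i=0
  .#. -> .   bit 2 = 0  t=0,i=5
  ..# -> .   bit 1 = 0  t=0,i=8
  ... -> .   bit 0 = 0  t=0,i=7
  bits 01110000 = 112

112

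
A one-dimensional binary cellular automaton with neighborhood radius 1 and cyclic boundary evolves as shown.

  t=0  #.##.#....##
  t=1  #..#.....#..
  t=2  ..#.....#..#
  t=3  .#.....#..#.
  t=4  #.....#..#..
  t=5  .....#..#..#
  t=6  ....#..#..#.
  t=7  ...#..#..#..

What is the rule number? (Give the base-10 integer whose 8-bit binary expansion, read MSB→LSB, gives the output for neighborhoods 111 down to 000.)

  [7] ### => .  t=0,i=11
  [6] ##. => #  t=0,i=0
  [5] #.# => .  t=0,i=1
  [4] #.. => .  t=0,i=6
  [3] .## => .  t=0,i=2
  [2] .#. => .  t=0,i=5
  [1] ..# => #  t=0,i=9
  [0] ... => .  t=0,i=7
  bits 01000010 = 66

66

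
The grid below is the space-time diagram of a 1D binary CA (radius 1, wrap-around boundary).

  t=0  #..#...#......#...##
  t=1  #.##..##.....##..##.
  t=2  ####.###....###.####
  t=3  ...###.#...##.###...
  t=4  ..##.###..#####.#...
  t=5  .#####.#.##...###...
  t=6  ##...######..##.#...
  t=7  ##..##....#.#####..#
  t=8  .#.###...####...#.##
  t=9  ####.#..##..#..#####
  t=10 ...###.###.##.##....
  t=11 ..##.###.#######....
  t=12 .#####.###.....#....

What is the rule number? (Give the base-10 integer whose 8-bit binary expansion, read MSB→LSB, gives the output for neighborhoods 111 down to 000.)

110

  ### -> .   bit 7 = 0  t=0,i=19
  ##. -> #   bit 6 = 1  t=0,i=0
  #.# -> #   bit 5 = 1  t=1,i=1
  #.. -> .   bit 4 = 0  t=0,i=1
  .## -> #   bit 3 = 1  t=0,i=18
  .#. -> #   bit 2 = 1  t=0,i=3
  ..# -> #   bit 1 = 1  t=0,i=2
  ... -> .   bit 0 = 0  t=0,i=5
  bits 01101110 = 110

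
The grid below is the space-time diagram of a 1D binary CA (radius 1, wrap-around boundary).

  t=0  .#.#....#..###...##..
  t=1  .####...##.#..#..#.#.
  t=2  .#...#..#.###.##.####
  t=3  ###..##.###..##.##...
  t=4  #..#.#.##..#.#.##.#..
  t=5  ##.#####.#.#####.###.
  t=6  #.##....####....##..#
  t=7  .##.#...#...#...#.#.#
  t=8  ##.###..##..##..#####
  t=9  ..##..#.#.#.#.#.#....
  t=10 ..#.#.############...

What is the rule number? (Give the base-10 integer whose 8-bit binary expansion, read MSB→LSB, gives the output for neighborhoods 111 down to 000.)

60

  nb ###: next=.  (t=0,i=12, bit7=0)
  nb ##.: next=.  (t=0,i=13, bit6=0)
  nb #.#: next=#  (t=0,i=2, bit5=1)
  nb #..: next=#  (t=0,i=4, bit4=1)
  nb .##: next=#  (t=0,i=11, bit3=1)
  nb .#.: next=#  (t=0,i=1, bit2=1)
  nb ..#: next=.  (t=0,i=0, bit1=0)
  nb ...: next=.  (t=0,i=5, bit0=0)
  bits 00111100 = 60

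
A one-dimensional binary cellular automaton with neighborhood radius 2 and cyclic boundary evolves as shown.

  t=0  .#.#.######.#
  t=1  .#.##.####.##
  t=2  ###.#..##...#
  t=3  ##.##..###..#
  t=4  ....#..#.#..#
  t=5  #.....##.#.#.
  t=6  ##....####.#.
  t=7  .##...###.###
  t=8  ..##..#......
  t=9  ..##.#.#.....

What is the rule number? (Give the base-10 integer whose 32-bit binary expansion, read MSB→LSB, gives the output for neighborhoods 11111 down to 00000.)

3577002464

  nb #####: next=#  (t=0,i=7, bit31=1)
  nb ####.: next=#  (t=0,i=9, bit30=1)
  nb ###.#: next=.  (t=0,i=10, bit29=0)
  nb ###..: next=#  (t=3,i=9, bit28=1)
  nb ##.##: next=.  (t=1,i=5, bit27=0)
  nb ##.#.: next=#  (t=0,i=11, bit26=1)
  nb ##..#: next=.  (t=3,i=5, bit25=0)
  nb ##...: next=#  (t=2,i=9, bit24=1)
  nb #.###: next=.  (t=0,i=5, bit23=0)
  nb #.##.: next=.  (t=1,i=3, bit22=0)
  nb #.#.#: next=#  (t=0,i=1, bit21=1)
  nb #.#..: next=#  (t=2,i=4, bit20=1)
  nb #..##: next=.  (t=2,i=6, bit19=0)
  nb #..#.: next=#  (t=4,i=6, bit18=1)
  nb #...#: next=.  (t=2,i=10, bit17=0)
  nb #....: next=.  (t=4,i=1, bit16=0)
  nb .####: next=#  (t=0,i=6, bit15=1)
  nb .###.: next=.  (t=3,i=0, bit14=0)
  nb .##.#: next=#  (t=1,i=4, bit13=1)
  nb .##..: next=#  (t=2,i=8, bit12=1)
  nb .#.##: next=#  (t=0,i=4, bit11=1)
  nb .#.#.: next=.  (t=0,i=0, bit10=0)
  nb .#..#: next=.  (t=2,i=5, bit9=0)
  nb .#...: next=#  (t=4,i=0, bit8=1)
  nb ..###: next=#  (t=2,i=12, bit7=1)
  nb ..##.: next=#  (t=2,i=7, bit6=1)
  nb ..#.#: next=#  (t=4,i=7, bit5=1)
  nb ..#..: next=.  (t=4,i=4, bit4=0)
  nb ...##: next=.  (t=2,i=11, bit3=0)
  nb ...#.: next=.  (t=4,i=3, bit2=0)
  nb ....#: next=.  (t=4,i=2, bit1=0)
  nb .....: next=.  (t=5,i=3, bit0=0)
  bits 11010101001101001011100111100000 = 3577002464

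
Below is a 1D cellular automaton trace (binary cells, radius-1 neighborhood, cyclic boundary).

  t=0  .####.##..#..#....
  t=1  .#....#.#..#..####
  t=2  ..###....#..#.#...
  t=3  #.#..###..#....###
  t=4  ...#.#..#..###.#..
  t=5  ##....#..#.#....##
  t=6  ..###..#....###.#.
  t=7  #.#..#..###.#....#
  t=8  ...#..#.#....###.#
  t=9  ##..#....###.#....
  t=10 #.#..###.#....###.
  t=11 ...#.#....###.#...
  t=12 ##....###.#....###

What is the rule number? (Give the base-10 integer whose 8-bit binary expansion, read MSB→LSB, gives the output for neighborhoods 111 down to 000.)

  ###|.  b7=0 t=0,i=2
  ##.|.  b6=0 t=0,i=4
  #.#|.  b5=0 t=0,i=5
  #..|#  b4=1 t=0,i=8
  .##|#  b3=1 t=0,i=1
  .#.|.  b2=0 t=0,i=10
  ..#|.  b1=0 t=0,i=0
  ...|#  b0=1 t=0,i=15
  bits 00011001 = 25

25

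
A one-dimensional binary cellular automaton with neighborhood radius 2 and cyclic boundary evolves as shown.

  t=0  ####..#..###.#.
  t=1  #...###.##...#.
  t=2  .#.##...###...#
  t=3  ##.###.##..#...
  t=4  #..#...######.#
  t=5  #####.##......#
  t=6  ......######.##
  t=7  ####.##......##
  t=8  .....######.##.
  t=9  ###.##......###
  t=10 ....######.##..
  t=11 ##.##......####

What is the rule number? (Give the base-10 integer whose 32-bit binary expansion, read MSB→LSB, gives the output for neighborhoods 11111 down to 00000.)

  ##### -> .   bit 31 = 0  t=4,i=9
  ####. -> .   bit 30 = 0  t=0,i=2
  ###.# -> .   bit 29 = 0  t=0,i=11
  ###.. -> .   bit 28 = 0  t=0,i=3
  ##.## -> .   bit 27 = 0  t=1,i=7
  ##.#. -> .   bit 26 = 0  t=0,i=12
  ##..# -> #   bit 25 = 1  t=0,i=4
  ##... -> #   bit 24 = 1  t=1,i=10
  #.### -> #   bit 23 = 1  t=0,i=0
  #.##. -> #   bit 22 = 1  t=1,i=8
  #.#.# -> #   bit 21 = 1  t=0,i=13
  #.#.. -> .   bit 20 = 0  t=1,i=0
  #..## -> #   bit 19 = 1  t=0,i=8
  #..#. -> #   bit 18 = 1  t=0,i=5
  #...# -> .   bit 17 = 0  t=1,i=2
  #.... -> #   bit 16 = 1  t=5,i=9
  .#### -> .   bit 15 = 0  t=0,i=1
  .###. -> .   bit 14 = 0  t=0,i=10
  .##.# -> .   bit 13 = 0  t=3,i=1
  .##.. -> #   bit 12 = 1  t=1,i=9
  .#.## -> .   bit 11 = 0  t=0,i=14
  .#.#. -> #   bit 10 = 1  t=1,i=14
  .#..# -> .   bit 9 = 0  t=0,i=7
  .#... -> #   bit 8 = 1  t=1,i=1
  ..### -> #   bit 7 = 1  t=0,i=9
  ..##. -> #   bit 6 = 1  t=3,i=0
  ..#.# -> .   bit 5 = 0  t=1,i=13
  ..#.. -> #   bit 4 = 1  t=0,i=6
  ...## -> #   bit 3 = 1  t=1,i=3
  ...#. -> .   bit 2 = 0  t=1,i=12
  ....# -> .   bit 1 = 0  t=5,i=12
  ..... -> #   bit 0 = 1  t=5,i=10
  bits 00000011111011010001010111011001 = 65869273

65869273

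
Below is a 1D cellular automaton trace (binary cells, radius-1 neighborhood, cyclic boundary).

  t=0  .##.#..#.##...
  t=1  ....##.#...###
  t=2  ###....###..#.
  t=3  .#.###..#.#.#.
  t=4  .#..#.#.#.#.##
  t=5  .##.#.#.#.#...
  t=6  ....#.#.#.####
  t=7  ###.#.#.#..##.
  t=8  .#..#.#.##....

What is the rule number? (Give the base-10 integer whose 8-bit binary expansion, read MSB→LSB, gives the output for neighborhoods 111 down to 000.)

149

  [7] ### => #  t=1,i=12
  [6] ##. => .  t=0,i=2
  [5] #.# => .  t=0,i=3
  [4] #.. => #  t=0,i=5
  [3] .## => .  t=0,i=1
  [2] .#. => #  t=0,i=4
  [1] ..# => .  t=0,i=0
  [0] ... => #  t=0,i=12
  bits 10010101 = 149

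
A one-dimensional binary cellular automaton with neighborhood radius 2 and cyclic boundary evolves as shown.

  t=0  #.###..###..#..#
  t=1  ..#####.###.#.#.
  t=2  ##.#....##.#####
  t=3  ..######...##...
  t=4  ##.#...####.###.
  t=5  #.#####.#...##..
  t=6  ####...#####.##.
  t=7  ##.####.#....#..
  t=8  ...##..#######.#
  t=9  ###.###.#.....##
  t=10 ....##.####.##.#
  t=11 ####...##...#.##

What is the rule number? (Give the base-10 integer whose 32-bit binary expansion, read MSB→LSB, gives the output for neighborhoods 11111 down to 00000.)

402382142

  ##### -> .   bit 31 = 0  t=1,i=4
  ####. -> .   bit 30 = 0  t=1,i=5
  ###.# -> .   bit 29 = 0  t=1,i=6
  ###.. -> #   bit 28 = 1  t=0,i=4
  ##.## -> .   bit 27 = 0  t=0,i=1
  ##.#. -> #   bit 26 = 1  t=1,i=11
  ##..# -> #   bit 25 = 1  t=0,i=5
  ##... -> #   bit 24 = 1  t=3,i=8
  #.### -> #   bit 23 = 1  t=0,i=2
  #.##. -> #   bit 22 = 1  t=4,i=0
  #.#.# -> #   bit 21 = 1  t=1,i=12
  #.#.. -> #   bit 20 = 1  t=1,i=14
  #..## -> #   bit 19 = 1  t=0,i=6
  #..#. -> .   bit 18 = 0  t=0,i=11
  #...# -> #   bit 17 = 1  t=1,i=0
  #.... -> #   bit 16 = 1  t=2,i=5
  .#### -> #   bit 15 = 1  t=1,i=3
  .###. -> #   bit 14 = 1  t=0,i=3
  .##.# -> .   bit 13 = 0  t=0,i=0
  .##.. -> #   bit 12 = 1  t=3,i=12
  .#.## -> #   bit 11 = 1  t=5,i=1
  .#.#. -> #   bit 10 = 1  t=1,i=13
  .#..# -> .   bit 9 = 0  t=0,i=13
  .#... -> #   bit 8 = 1  t=1,i=15
  ..### -> .   bit 7 = 0  t=0,i=7
  ..##. -> .   bit 6 = 0  t=0,i=15
  ..#.# -> #   bit 5 = 1  t=5,i=0
  ..#.. -> #   bit 4 = 1  t=0,i=12
  ...## -> #   bit 3 = 1  t=1,i=1
  ...#. -> #   bit 2 = 1  t=7,i=12
  ....# -> #   bit 1 = 1  t=2,i=6
  ..... -> .   bit 0 = 0  t=3,i=15
  bits 00010111111110111101110100111110 = 402382142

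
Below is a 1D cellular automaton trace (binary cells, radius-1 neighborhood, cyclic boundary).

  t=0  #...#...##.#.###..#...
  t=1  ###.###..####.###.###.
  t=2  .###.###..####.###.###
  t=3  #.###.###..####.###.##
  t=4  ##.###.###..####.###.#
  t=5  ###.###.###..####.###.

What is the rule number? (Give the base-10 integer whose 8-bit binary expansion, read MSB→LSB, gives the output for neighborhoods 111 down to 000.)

245

  ### -> #   bit 7 = 1  t=0,i=14
  ##. -> #   bit 6 = 1  t=0,i=9
  #.# -> #   bit 5 = 1  t=0,i=10
  #.. -> #   bit 4 = 1  t=0,i=1
  .## -> .   bit 3 = 0  t=0,i=8
  .#. -> #   bit 2 = 1  t=0,i=0
  ..# -> .   bit 1 = 0  t=0,i=3
  ... -> #   bit 0 = 1  t=0,i=2
  bits 11110101 = 245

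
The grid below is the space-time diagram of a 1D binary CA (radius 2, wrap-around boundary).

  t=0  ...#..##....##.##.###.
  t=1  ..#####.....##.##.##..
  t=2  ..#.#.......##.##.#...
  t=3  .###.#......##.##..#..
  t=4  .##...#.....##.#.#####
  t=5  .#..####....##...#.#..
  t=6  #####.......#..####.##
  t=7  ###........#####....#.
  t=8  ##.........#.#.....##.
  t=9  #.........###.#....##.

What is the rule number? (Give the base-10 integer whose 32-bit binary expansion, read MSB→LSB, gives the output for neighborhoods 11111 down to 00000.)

  ##### -> #   bit 31 = 1  t=1,i=4
  ####. -> .   bit 30 = 0  t=1,i=5
  ###.# -> .   bit 29 = 0  t=3,i=3
  ###.. -> .   bit 28 = 0  t=0,i=20
  ##.## -> .   bit 27 = 0  t=0,i=14
  ##.#. -> .   bit 26 = 0  t=2,i=17
  ##..# -> #   bit 25 = 1  t=3,i=17
  ##... -> .   bit 24 = 0  t=0,i=8
  #.### -> #   bit 23 = 1  t=0,i=18
  #.##. -> #   bit 22 = 1  t=0,i=15
  #.#.# -> .   bit 21 = 0  t=4,i=15
  #.#.. -> .   bit 20 = 0  t=2,i=4
  #..## -> #   bit 19 = 1  t=0,i=5
  #..#. -> #   bit 18 = 1  t=3,i=18
  #...# -> #   bit 17 = 1  t=3,i=21
  #.... -> .   bit 16 = 0  t=0,i=0
  .#### -> .   bit 15 = 0  t=1,i=3
  .###. -> #   bit 14 = 1  t=0,i=19
  .##.# -> #   bit 13 = 1  t=0,i=13
  .##.. -> .   bit 12 = 0  t=0,i=7
  .#.## -> .   bit 11 = 0  t=4,i=16
  .#.#. -> #   bit 10 = 1  t=2,i=3
  .#..# -> #   bit 9 = 1  t=0,i=4
  .#... -> #   bit 8 = 1  t=2,i=5
  ..### -> #   bit 7 = 1  t=1,i=2
  ..##. -> #   bit 6 = 1  t=0,i=6
  ..#.# -> #   bit 5 = 1  t=2,i=2
  ..#.. -> #   bit 4 = 1  t=0,i=3
  ...## -> .   bit 3 = 0  t=0,i=11
  ...#. -> #   bit 2 = 1  t=0,i=2
  ....# -> .   bit 1 = 0  t=0,i=1
  ..... -> .   bit 0 = 0  t=1,i=9
  bits 10000010110011100110011111110100 = 2194565108

2194565108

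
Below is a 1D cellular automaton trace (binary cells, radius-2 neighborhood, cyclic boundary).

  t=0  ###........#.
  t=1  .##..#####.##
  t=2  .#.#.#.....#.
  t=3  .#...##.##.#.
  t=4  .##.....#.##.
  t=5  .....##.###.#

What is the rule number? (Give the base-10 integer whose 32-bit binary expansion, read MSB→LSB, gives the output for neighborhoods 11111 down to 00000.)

  ##### -> .   bit 31 = 0  t=1,i=7
  ####. -> .   bit 30 = 0  t=1,i=8
  ###.# -> .   bit 29 = 0  t=1,i=9
  ###.. -> #   bit 28 = 1  t=0,i=2
  ##.## -> .   bit 27 = 0  t=1,i=0
  ##.#. -> #   bit 26 = 1  t=3,i=10
  ##..# -> #   bit 25 = 1  t=1,i=3
  ##... -> .   bit 24 = 0  t=0,i=3
  #.### -> .   bit 23 = 0  t=0,i=0
  #.##. -> #   bit 22 = 1  t=1,i=1
  #.#.# -> .   bit 21 = 0  t=2,i=3
  #.#.. -> #   bit 20 = 1  t=2,i=5
  #..## -> .   bit 19 = 0  t=1,i=4
  #..#. -> .   bit 18 = 0  t=2,i=0
  #...# -> .   bit 17 = 0  t=3,i=3
  #.... -> .   bit 16 = 0  t=0,i=4
  .#### -> .   bit 15 = 0  t=1,i=6
  .###. -> #   bit 14 = 1  t=0,i=1
  .##.# -> .   bit 13 = 0  t=1,i=12
  .##.. -> .   bit 12 = 0  t=1,i=2
  .#.## -> #   bit 11 = 1  t=0,i=12
  .#.#. -> .   bit 10 = 0  t=2,i=2
  .#..# -> .   bit 9 = 0  t=2,i=12
  .#... -> #   bit 8 = 1  t=2,i=6
  ..### -> #   bit 7 = 1  t=1,i=5
  ..##. -> .   bit 6 = 0  t=3,i=5
  ..#.# -> #   bit 5 = 1  t=0,i=11
  ..#.. -> #   bit 4 = 1  t=2,i=11
  ...## -> .   bit 3 = 0  t=3,i=4
  ...#. -> .   bit 2 = 0  t=0,i=10
  ....# -> #   bit 1 = 1  t=0,i=9
  ..... -> #   bit 0 = 1  t=0,i=5
  bits 00010110010100000100100110110011 = 374360499

374360499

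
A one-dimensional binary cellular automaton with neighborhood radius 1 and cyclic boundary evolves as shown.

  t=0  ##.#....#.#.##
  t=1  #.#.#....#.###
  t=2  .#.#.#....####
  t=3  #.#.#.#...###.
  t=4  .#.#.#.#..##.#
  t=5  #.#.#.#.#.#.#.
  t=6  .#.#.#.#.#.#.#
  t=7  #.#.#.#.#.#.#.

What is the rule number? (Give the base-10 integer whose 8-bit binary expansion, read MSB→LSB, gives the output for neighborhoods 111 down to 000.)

  [7] ### => #  t=0,i=0
  [6] ##. => .  t=0,i=1
  [5] #.# => #  t=0,i=2
  [4] #.. => #  t=0,i=4
  [3] .## => #  t=0,i=12
  [2] .#. => .  t=0,i=3
  [1] ..# => .  t=0,i=7
  [0] ... => .  t=0,i=5
  bits 10111000 = 184

184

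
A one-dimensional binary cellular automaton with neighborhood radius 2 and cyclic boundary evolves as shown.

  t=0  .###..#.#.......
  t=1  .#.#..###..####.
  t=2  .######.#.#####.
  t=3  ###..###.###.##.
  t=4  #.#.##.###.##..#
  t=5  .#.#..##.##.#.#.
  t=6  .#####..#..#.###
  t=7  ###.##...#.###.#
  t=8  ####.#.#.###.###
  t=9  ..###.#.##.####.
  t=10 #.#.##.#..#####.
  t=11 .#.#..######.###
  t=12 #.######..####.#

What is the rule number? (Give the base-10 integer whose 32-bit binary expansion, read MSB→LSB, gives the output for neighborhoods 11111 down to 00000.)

  ##### -> .   bit 31 = 0  t=2,i=3
  ####. -> #   bit 30 = 1  t=1,i=13
  ###.# -> #   bit 29 = 1  t=2,i=6
  ###.. -> #   bit 28 = 1  t=0,i=3
  ##.## -> #   bit 27 = 1  t=3,i=8
  ##.#. -> #   bit 26 = 1  t=2,i=7
  ##..# -> .   bit 25 = 0  t=0,i=4
  ##... -> .   bit 24 = 0  t=7,i=6
  #.### -> #   bit 23 = 1  t=2,i=10
  #.##. -> .   bit 22 = 0  t=3,i=13
  #.#.# -> .   bit 21 = 0  t=2,i=8
  #.#.. -> #   bit 20 = 1  t=0,i=8
  #..## -> #   bit 19 = 1  t=1,i=5
  #..#. -> .   bit 18 = 0  t=0,i=5
  #...# -> #   bit 17 = 1  t=7,i=7
  #.... -> .   bit 16 = 0  t=0,i=10
  .#### -> #   bit 15 = 1  t=1,i=12
  .###. -> .   bit 14 = 0  t=0,i=2
  .##.# -> .   bit 13 = 0  t=3,i=14
  .##.. -> #   bit 12 = 1  t=4,i=12
  .#.## -> #   bit 11 = 1  t=2,i=9
  .#.#. -> #   bit 10 = 1  t=0,i=7
  .#..# -> #   bit 9 = 1  t=1,i=4
  .#... -> .   bit 8 = 0  t=0,i=9
  ..### -> #   bit 7 = 1  t=0,i=1
  ..##. -> .   bit 6 = 0  t=4,i=15
  ..#.# -> #   bit 5 = 1  t=0,i=6
  ..#.. -> .   bit 4 = 0  t=6,i=8
  ...## -> .   bit 3 = 0  t=0,i=0
  ...#. -> .   bit 2 = 0  t=7,i=8
  ....# -> .   bit 1 = 0  t=0,i=15
  ..... -> #   bit 0 = 1  t=0,i=11
  bits 01111100100110101001111010100001 = 2090507937

2090507937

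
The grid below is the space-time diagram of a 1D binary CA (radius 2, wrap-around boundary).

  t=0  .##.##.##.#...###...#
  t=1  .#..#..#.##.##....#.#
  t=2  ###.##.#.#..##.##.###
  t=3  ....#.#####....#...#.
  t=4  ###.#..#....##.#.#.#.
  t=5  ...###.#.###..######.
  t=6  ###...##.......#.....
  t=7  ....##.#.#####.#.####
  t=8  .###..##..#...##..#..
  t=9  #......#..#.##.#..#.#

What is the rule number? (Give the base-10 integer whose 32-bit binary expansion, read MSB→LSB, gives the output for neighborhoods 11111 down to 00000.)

74683963

  [31] ##### => .  t=2,i=0
  [30] ####. => .  t=2,i=1
  [29] ###.# => .  t=2,i=2
  [28] ###.. => .  t=0,i=16
  [27] ##.## => .  t=0,i=3
  [26] ##.#. => #  t=0,i=9
  [25] ##..# => .  t=5,i=12
  [24] ##... => .  t=0,i=17
  [23] #.### => .  t=2,i=18
  [22] #.##. => #  t=0,i=1
  [21] #.#.# => #  t=1,i=20
  [20] #.#.. => #  t=0,i=10
  [19] #..## => .  t=2,i=11
  [18] #..#. => .  t=1,i=3
  [17] #...# => #  t=0,i=12
  [16] #.... => #  t=1,i=15
  [15] .#### => #  t=2,i=19
  [14] .###. => .  t=0,i=15
  [13] .##.# => .  t=0,i=2
  [12] .##.. => #  t=1,i=13
  [11] .#.## => .  t=0,i=0
  [10] .#.#. => #  t=1,i=0
  [9] .#..# => #  t=1,i=2
  [8] .#... => .  t=0,i=11
  [7] ..### => .  t=0,i=14
  [6] ..##. => .  t=2,i=12
  [5] ..#.# => #  t=0,i=20
  [4] ..#.. => #  t=1,i=4
  [3] ...## => #  t=0,i=13
  [2] ...#. => .  t=0,i=19
  [1] ....# => #  t=1,i=16
  [0] ..... => #  t=3,i=1
  bits 00000100011100111001011000111011 = 74683963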